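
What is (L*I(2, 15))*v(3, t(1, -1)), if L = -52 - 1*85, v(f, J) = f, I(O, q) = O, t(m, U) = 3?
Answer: -822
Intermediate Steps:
L = -137 (L = -52 - 85 = -137)
(L*I(2, 15))*v(3, t(1, -1)) = -137*2*3 = -274*3 = -822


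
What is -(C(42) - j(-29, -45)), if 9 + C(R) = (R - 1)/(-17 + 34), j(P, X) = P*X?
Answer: 22297/17 ≈ 1311.6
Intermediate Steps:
C(R) = -154/17 + R/17 (C(R) = -9 + (R - 1)/(-17 + 34) = -9 + (-1 + R)/17 = -9 + (-1 + R)*(1/17) = -9 + (-1/17 + R/17) = -154/17 + R/17)
-(C(42) - j(-29, -45)) = -((-154/17 + (1/17)*42) - (-29)*(-45)) = -((-154/17 + 42/17) - 1*1305) = -(-112/17 - 1305) = -1*(-22297/17) = 22297/17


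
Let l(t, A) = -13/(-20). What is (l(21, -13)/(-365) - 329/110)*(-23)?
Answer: 5527199/80300 ≈ 68.832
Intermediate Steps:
l(t, A) = 13/20 (l(t, A) = -13*(-1/20) = 13/20)
(l(21, -13)/(-365) - 329/110)*(-23) = ((13/20)/(-365) - 329/110)*(-23) = ((13/20)*(-1/365) - 329*1/110)*(-23) = (-13/7300 - 329/110)*(-23) = -240313/80300*(-23) = 5527199/80300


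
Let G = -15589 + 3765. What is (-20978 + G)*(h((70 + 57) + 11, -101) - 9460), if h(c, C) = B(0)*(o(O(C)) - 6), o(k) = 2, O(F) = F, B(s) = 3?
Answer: 310700544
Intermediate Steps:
G = -11824
h(c, C) = -12 (h(c, C) = 3*(2 - 6) = 3*(-4) = -12)
(-20978 + G)*(h((70 + 57) + 11, -101) - 9460) = (-20978 - 11824)*(-12 - 9460) = -32802*(-9472) = 310700544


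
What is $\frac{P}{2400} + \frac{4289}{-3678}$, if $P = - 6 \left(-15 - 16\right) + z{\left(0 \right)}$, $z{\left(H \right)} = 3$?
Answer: $- \frac{1599743}{1471200} \approx -1.0874$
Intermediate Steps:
$P = 189$ ($P = - 6 \left(-15 - 16\right) + 3 = \left(-6\right) \left(-31\right) + 3 = 186 + 3 = 189$)
$\frac{P}{2400} + \frac{4289}{-3678} = \frac{189}{2400} + \frac{4289}{-3678} = 189 \cdot \frac{1}{2400} + 4289 \left(- \frac{1}{3678}\right) = \frac{63}{800} - \frac{4289}{3678} = - \frac{1599743}{1471200}$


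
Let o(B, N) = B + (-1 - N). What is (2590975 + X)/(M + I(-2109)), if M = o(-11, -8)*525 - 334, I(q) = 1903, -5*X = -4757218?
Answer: -5904031/885 ≈ -6671.2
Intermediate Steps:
X = 4757218/5 (X = -⅕*(-4757218) = 4757218/5 ≈ 9.5144e+5)
o(B, N) = -1 + B - N
M = -2434 (M = (-1 - 11 - 1*(-8))*525 - 334 = (-1 - 11 + 8)*525 - 334 = -4*525 - 334 = -2100 - 334 = -2434)
(2590975 + X)/(M + I(-2109)) = (2590975 + 4757218/5)/(-2434 + 1903) = (17712093/5)/(-531) = (17712093/5)*(-1/531) = -5904031/885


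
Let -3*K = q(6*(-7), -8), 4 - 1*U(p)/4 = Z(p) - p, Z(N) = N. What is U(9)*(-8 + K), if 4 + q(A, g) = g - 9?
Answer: -16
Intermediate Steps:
q(A, g) = -13 + g (q(A, g) = -4 + (g - 9) = -4 + (-9 + g) = -13 + g)
U(p) = 16 (U(p) = 16 - 4*(p - p) = 16 - 4*0 = 16 + 0 = 16)
K = 7 (K = -(-13 - 8)/3 = -1/3*(-21) = 7)
U(9)*(-8 + K) = 16*(-8 + 7) = 16*(-1) = -16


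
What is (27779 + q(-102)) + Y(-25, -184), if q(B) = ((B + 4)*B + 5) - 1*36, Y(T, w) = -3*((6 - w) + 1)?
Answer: 37171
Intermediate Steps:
Y(T, w) = -21 + 3*w (Y(T, w) = -3*(7 - w) = -21 + 3*w)
q(B) = -31 + B*(4 + B) (q(B) = ((4 + B)*B + 5) - 36 = (B*(4 + B) + 5) - 36 = (5 + B*(4 + B)) - 36 = -31 + B*(4 + B))
(27779 + q(-102)) + Y(-25, -184) = (27779 + (-31 + (-102)**2 + 4*(-102))) + (-21 + 3*(-184)) = (27779 + (-31 + 10404 - 408)) + (-21 - 552) = (27779 + 9965) - 573 = 37744 - 573 = 37171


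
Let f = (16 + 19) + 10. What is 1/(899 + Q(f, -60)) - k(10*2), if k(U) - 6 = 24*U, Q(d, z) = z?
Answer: -407753/839 ≈ -486.00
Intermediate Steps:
f = 45 (f = 35 + 10 = 45)
k(U) = 6 + 24*U
1/(899 + Q(f, -60)) - k(10*2) = 1/(899 - 60) - (6 + 24*(10*2)) = 1/839 - (6 + 24*20) = 1/839 - (6 + 480) = 1/839 - 1*486 = 1/839 - 486 = -407753/839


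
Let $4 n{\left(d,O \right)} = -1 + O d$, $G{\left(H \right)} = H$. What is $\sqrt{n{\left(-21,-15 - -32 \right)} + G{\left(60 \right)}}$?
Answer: $\frac{i \sqrt{118}}{2} \approx 5.4314 i$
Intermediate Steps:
$n{\left(d,O \right)} = - \frac{1}{4} + \frac{O d}{4}$ ($n{\left(d,O \right)} = \frac{-1 + O d}{4} = - \frac{1}{4} + \frac{O d}{4}$)
$\sqrt{n{\left(-21,-15 - -32 \right)} + G{\left(60 \right)}} = \sqrt{\left(- \frac{1}{4} + \frac{1}{4} \left(-15 - -32\right) \left(-21\right)\right) + 60} = \sqrt{\left(- \frac{1}{4} + \frac{1}{4} \left(-15 + 32\right) \left(-21\right)\right) + 60} = \sqrt{\left(- \frac{1}{4} + \frac{1}{4} \cdot 17 \left(-21\right)\right) + 60} = \sqrt{\left(- \frac{1}{4} - \frac{357}{4}\right) + 60} = \sqrt{- \frac{179}{2} + 60} = \sqrt{- \frac{59}{2}} = \frac{i \sqrt{118}}{2}$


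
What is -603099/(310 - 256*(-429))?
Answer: -603099/110134 ≈ -5.4760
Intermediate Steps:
-603099/(310 - 256*(-429)) = -603099/(310 + 109824) = -603099/110134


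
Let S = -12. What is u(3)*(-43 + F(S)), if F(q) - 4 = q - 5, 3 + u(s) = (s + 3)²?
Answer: -1848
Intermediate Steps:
u(s) = -3 + (3 + s)² (u(s) = -3 + (s + 3)² = -3 + (3 + s)²)
F(q) = -1 + q (F(q) = 4 + (q - 5) = 4 + (-5 + q) = -1 + q)
u(3)*(-43 + F(S)) = (-3 + (3 + 3)²)*(-43 + (-1 - 12)) = (-3 + 6²)*(-43 - 13) = (-3 + 36)*(-56) = 33*(-56) = -1848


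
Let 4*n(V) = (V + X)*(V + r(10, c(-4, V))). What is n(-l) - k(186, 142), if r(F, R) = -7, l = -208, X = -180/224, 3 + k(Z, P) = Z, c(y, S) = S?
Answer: 2291211/224 ≈ 10229.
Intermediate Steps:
k(Z, P) = -3 + Z
X = -45/56 (X = -180*1/224 = -45/56 ≈ -0.80357)
n(V) = (-7 + V)*(-45/56 + V)/4 (n(V) = ((V - 45/56)*(V - 7))/4 = ((-45/56 + V)*(-7 + V))/4 = ((-7 + V)*(-45/56 + V))/4 = (-7 + V)*(-45/56 + V)/4)
n(-l) - k(186, 142) = (45/32 - (-437)*(-208)/224 + (-1*(-208))²/4) - (-3 + 186) = (45/32 - 437/224*208 + (¼)*208²) - 1*183 = (45/32 - 5681/14 + (¼)*43264) - 183 = (45/32 - 5681/14 + 10816) - 183 = 2332203/224 - 183 = 2291211/224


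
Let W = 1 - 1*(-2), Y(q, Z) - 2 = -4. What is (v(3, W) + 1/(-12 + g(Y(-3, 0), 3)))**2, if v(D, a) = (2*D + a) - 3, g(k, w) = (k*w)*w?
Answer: 32041/900 ≈ 35.601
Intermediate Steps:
Y(q, Z) = -2 (Y(q, Z) = 2 - 4 = -2)
g(k, w) = k*w**2
W = 3 (W = 1 + 2 = 3)
v(D, a) = -3 + a + 2*D (v(D, a) = (a + 2*D) - 3 = -3 + a + 2*D)
(v(3, W) + 1/(-12 + g(Y(-3, 0), 3)))**2 = ((-3 + 3 + 2*3) + 1/(-12 - 2*3**2))**2 = ((-3 + 3 + 6) + 1/(-12 - 2*9))**2 = (6 + 1/(-12 - 18))**2 = (6 + 1/(-30))**2 = (6 - 1/30)**2 = (179/30)**2 = 32041/900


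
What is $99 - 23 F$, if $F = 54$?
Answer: $-1143$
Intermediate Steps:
$99 - 23 F = 99 - 1242 = -1143$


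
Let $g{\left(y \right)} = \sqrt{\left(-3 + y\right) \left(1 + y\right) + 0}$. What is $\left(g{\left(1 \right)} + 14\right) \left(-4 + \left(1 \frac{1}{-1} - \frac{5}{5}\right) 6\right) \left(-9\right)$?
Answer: $2016 + 288 i \approx 2016.0 + 288.0 i$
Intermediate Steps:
$g{\left(y \right)} = \sqrt{\left(1 + y\right) \left(-3 + y\right)}$ ($g{\left(y \right)} = \sqrt{\left(1 + y\right) \left(-3 + y\right) + 0} = \sqrt{\left(1 + y\right) \left(-3 + y\right)}$)
$\left(g{\left(1 \right)} + 14\right) \left(-4 + \left(1 \frac{1}{-1} - \frac{5}{5}\right) 6\right) \left(-9\right) = \left(\sqrt{-3 + 1^{2} - 2} + 14\right) \left(-4 + \left(1 \frac{1}{-1} - \frac{5}{5}\right) 6\right) \left(-9\right) = \left(\sqrt{-3 + 1 - 2} + 14\right) \left(-4 + \left(1 \left(-1\right) - 1\right) 6\right) \left(-9\right) = \left(\sqrt{-4} + 14\right) \left(-4 + \left(-1 - 1\right) 6\right) \left(-9\right) = \left(2 i + 14\right) \left(-4 - 12\right) \left(-9\right) = \left(14 + 2 i\right) \left(-4 - 12\right) \left(-9\right) = \left(14 + 2 i\right) \left(-16\right) \left(-9\right) = \left(-224 - 32 i\right) \left(-9\right) = 2016 + 288 i$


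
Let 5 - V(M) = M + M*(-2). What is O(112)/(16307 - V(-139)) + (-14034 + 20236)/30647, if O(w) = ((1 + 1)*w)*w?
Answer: 870839018/503867327 ≈ 1.7283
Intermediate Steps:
V(M) = 5 + M (V(M) = 5 - (M + M*(-2)) = 5 - (M - 2*M) = 5 - (-1)*M = 5 + M)
O(w) = 2*w**2 (O(w) = (2*w)*w = 2*w**2)
O(112)/(16307 - V(-139)) + (-14034 + 20236)/30647 = (2*112**2)/(16307 - (5 - 139)) + (-14034 + 20236)/30647 = (2*12544)/(16307 - 1*(-134)) + 6202*(1/30647) = 25088/(16307 + 134) + 6202/30647 = 25088/16441 + 6202/30647 = 870839018/503867327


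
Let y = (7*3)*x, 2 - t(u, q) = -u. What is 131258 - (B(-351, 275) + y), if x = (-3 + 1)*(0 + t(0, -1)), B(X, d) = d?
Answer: 131067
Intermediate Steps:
t(u, q) = 2 + u (t(u, q) = 2 - (-1)*u = 2 + u)
x = -4 (x = (-3 + 1)*(0 + (2 + 0)) = -2*(0 + 2) = -2*2 = -4)
y = -84 (y = (7*3)*(-4) = 21*(-4) = -84)
131258 - (B(-351, 275) + y) = 131258 - (275 - 84) = 131258 - 1*191 = 131258 - 191 = 131067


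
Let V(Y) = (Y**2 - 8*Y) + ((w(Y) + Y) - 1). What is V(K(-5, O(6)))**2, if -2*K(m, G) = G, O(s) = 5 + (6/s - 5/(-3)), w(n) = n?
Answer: 1745041/1296 ≈ 1346.5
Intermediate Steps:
O(s) = 20/3 + 6/s (O(s) = 5 + (6/s - 5*(-1/3)) = 5 + (6/s + 5/3) = 5 + (5/3 + 6/s) = 20/3 + 6/s)
K(m, G) = -G/2
V(Y) = -1 + Y**2 - 6*Y (V(Y) = (Y**2 - 8*Y) + ((Y + Y) - 1) = (Y**2 - 8*Y) + (2*Y - 1) = (Y**2 - 8*Y) + (-1 + 2*Y) = -1 + Y**2 - 6*Y)
V(K(-5, O(6)))**2 = (-1 + (-(20/3 + 6/6)/2)**2 - (-3)*(20/3 + 6/6))**2 = (-1 + (-(20/3 + 6*(1/6))/2)**2 - (-3)*(20/3 + 6*(1/6)))**2 = (-1 + (-(20/3 + 1)/2)**2 - (-3)*(20/3 + 1))**2 = (-1 + (-1/2*23/3)**2 - (-3)*23/3)**2 = (-1 + (-23/6)**2 - 6*(-23/6))**2 = (-1 + 529/36 + 23)**2 = (1321/36)**2 = 1745041/1296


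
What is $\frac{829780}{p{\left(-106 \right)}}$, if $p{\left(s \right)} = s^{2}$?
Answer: $\frac{207445}{2809} \approx 73.85$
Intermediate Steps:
$\frac{829780}{p{\left(-106 \right)}} = \frac{829780}{\left(-106\right)^{2}} = \frac{829780}{11236} = 829780 \cdot \frac{1}{11236} = \frac{207445}{2809}$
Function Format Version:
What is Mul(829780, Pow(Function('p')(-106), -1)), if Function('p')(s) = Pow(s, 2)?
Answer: Rational(207445, 2809) ≈ 73.850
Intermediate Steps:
Mul(829780, Pow(Function('p')(-106), -1)) = Mul(829780, Pow(Pow(-106, 2), -1)) = Mul(829780, Pow(11236, -1)) = Mul(829780, Rational(1, 11236)) = Rational(207445, 2809)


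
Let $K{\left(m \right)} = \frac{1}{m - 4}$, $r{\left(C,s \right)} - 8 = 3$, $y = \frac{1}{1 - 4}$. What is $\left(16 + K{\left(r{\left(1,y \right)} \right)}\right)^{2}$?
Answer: $\frac{12769}{49} \approx 260.59$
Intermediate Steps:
$y = - \frac{1}{3}$ ($y = \frac{1}{-3} = - \frac{1}{3} \approx -0.33333$)
$r{\left(C,s \right)} = 11$ ($r{\left(C,s \right)} = 8 + 3 = 11$)
$K{\left(m \right)} = \frac{1}{-4 + m}$
$\left(16 + K{\left(r{\left(1,y \right)} \right)}\right)^{2} = \left(16 + \frac{1}{-4 + 11}\right)^{2} = \left(16 + \frac{1}{7}\right)^{2} = \left(\frac{113}{7}\right)^{2} = \frac{12769}{49}$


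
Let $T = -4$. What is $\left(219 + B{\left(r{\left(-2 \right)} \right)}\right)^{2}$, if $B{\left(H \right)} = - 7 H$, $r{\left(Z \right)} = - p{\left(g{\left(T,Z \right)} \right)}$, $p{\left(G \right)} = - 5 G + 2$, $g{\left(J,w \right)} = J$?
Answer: $139129$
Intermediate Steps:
$p{\left(G \right)} = 2 - 5 G$
$r{\left(Z \right)} = -22$ ($r{\left(Z \right)} = - (2 - -20) = - (2 + 20) = \left(-1\right) 22 = -22$)
$\left(219 + B{\left(r{\left(-2 \right)} \right)}\right)^{2} = \left(219 - -154\right)^{2} = \left(219 + 154\right)^{2} = 373^{2} = 139129$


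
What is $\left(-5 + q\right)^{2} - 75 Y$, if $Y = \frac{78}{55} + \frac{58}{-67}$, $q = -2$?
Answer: $\frac{5573}{737} \approx 7.5617$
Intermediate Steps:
$Y = \frac{2036}{3685}$ ($Y = 78 \cdot \frac{1}{55} + 58 \left(- \frac{1}{67}\right) = \frac{78}{55} - \frac{58}{67} = \frac{2036}{3685} \approx 0.55251$)
$\left(-5 + q\right)^{2} - 75 Y = \left(-5 - 2\right)^{2} - \frac{30540}{737} = \left(-7\right)^{2} - \frac{30540}{737} = 49 - \frac{30540}{737} = \frac{5573}{737}$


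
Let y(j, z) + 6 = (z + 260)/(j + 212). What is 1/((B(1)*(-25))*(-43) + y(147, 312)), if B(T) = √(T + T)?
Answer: 283969/148936854263 + 138547075*√2/297873708526 ≈ 0.00065969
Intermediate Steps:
B(T) = √2*√T (B(T) = √(2*T) = √2*√T)
y(j, z) = -6 + (260 + z)/(212 + j) (y(j, z) = -6 + (z + 260)/(j + 212) = -6 + (260 + z)/(212 + j))
1/((B(1)*(-25))*(-43) + y(147, 312)) = 1/(((√2*√1)*(-25))*(-43) + (-1012 + 312 - 6*147)/(212 + 147)) = 1/(((√2*1)*(-25))*(-43) + (-1012 + 312 - 882)/359) = 1/((√2*(-25))*(-43) + (1/359)*(-1582)) = 1/(-25*√2*(-43) - 1582/359) = 1/(1075*√2 - 1582/359) = 1/(-1582/359 + 1075*√2)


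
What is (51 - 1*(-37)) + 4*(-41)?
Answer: -76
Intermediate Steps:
(51 - 1*(-37)) + 4*(-41) = (51 + 37) - 164 = 88 - 164 = -76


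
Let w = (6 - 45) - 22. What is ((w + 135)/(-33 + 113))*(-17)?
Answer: -629/40 ≈ -15.725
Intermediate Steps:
w = -61 (w = -39 - 22 = -61)
((w + 135)/(-33 + 113))*(-17) = ((-61 + 135)/(-33 + 113))*(-17) = (74/80)*(-17) = (74*(1/80))*(-17) = (37/40)*(-17) = -629/40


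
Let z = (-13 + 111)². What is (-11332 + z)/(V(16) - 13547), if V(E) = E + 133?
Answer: 288/2233 ≈ 0.12897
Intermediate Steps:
V(E) = 133 + E
z = 9604 (z = 98² = 9604)
(-11332 + z)/(V(16) - 13547) = (-11332 + 9604)/((133 + 16) - 13547) = -1728/(149 - 13547) = -1728/(-13398) = -1728*(-1/13398) = 288/2233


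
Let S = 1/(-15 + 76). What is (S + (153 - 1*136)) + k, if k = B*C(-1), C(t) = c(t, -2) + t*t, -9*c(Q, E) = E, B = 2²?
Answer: 12026/549 ≈ 21.905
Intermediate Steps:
B = 4
c(Q, E) = -E/9
S = 1/61 ≈ 0.016393
C(t) = 2/9 + t² (C(t) = -⅑*(-2) + t*t = 2/9 + t²)
k = 44/9 (k = 4*(2/9 + (-1)²) = 4*(2/9 + 1) = 4*(11/9) = 44/9 ≈ 4.8889)
(S + (153 - 1*136)) + k = (1/61 + (153 - 1*136)) + 44/9 = (1/61 + (153 - 136)) + 44/9 = (1/61 + 17) + 44/9 = 1038/61 + 44/9 = 12026/549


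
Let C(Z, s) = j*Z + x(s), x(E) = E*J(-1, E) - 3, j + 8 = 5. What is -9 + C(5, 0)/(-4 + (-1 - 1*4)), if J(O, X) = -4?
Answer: -7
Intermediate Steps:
j = -3 (j = -8 + 5 = -3)
x(E) = -3 - 4*E (x(E) = E*(-4) - 3 = -4*E - 3 = -3 - 4*E)
C(Z, s) = -3 - 4*s - 3*Z (C(Z, s) = -3*Z + (-3 - 4*s) = -3 - 4*s - 3*Z)
-9 + C(5, 0)/(-4 + (-1 - 1*4)) = -9 + (-3 - 4*0 - 3*5)/(-4 + (-1 - 1*4)) = -9 + (-3 + 0 - 15)/(-4 + (-1 - 4)) = -9 - 18/(-4 - 5) = -9 - 18/(-9) = -9 - ⅑*(-18) = -9 + 2 = -7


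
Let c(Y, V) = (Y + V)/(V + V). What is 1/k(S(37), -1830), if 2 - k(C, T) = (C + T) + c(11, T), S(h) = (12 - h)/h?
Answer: 135420/248113637 ≈ 0.00054580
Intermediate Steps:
c(Y, V) = (V + Y)/(2*V) (c(Y, V) = (V + Y)/((2*V)) = (V + Y)*(1/(2*V)) = (V + Y)/(2*V))
S(h) = (12 - h)/h
k(C, T) = 2 - C - T - (11 + T)/(2*T) (k(C, T) = 2 - ((C + T) + (T + 11)/(2*T)) = 2 - ((C + T) + (11 + T)/(2*T)) = 2 - (C + T + (11 + T)/(2*T)) = 2 + (-C - T - (11 + T)/(2*T)) = 2 - C - T - (11 + T)/(2*T))
1/k(S(37), -1830) = 1/(3/2 - (12 - 1*37)/37 - 1*(-1830) - 11/2/(-1830)) = 1/(3/2 - (12 - 37)/37 + 1830 - 11/2*(-1/1830)) = 1/(3/2 - (-25)/37 + 1830 + 11/3660) = 1/(3/2 - 1*(-25/37) + 1830 + 11/3660) = 1/(3/2 + 25/37 + 1830 + 11/3660) = 1/(248113637/135420) = 135420/248113637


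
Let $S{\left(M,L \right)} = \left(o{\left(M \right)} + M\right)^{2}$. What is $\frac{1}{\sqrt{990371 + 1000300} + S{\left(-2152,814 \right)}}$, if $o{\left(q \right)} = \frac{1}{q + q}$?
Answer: $\frac{529727383416667890432}{2453222906275645437976244395} - \frac{343153988141056 \sqrt{1990671}}{7359668718826936313928733185} \approx 2.1587 \cdot 10^{-7}$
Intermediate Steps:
$o{\left(q \right)} = \frac{1}{2 q}$
$S{\left(M,L \right)} = \left(M + \frac{1}{2 M}\right)^{2}$ ($S{\left(M,L \right)} = \left(\frac{1}{2 M} + M\right)^{2} = \left(M + \frac{1}{2 M}\right)^{2}$)
$\frac{1}{\sqrt{990371 + 1000300} + S{\left(-2152,814 \right)}} = \frac{1}{\sqrt{990371 + 1000300} + \left(-2152 + \frac{1}{2 \left(-2152\right)}\right)^{2}} = \frac{1}{\sqrt{1990671} + \left(-2152 + \frac{1}{2} \left(- \frac{1}{2152}\right)\right)^{2}} = \frac{1}{\sqrt{1990671} + \left(-2152 - \frac{1}{4304}\right)^{2}} = \frac{1}{\sqrt{1990671} + \left(- \frac{9262209}{4304}\right)^{2}} = \frac{1}{\sqrt{1990671} + \frac{85788515559681}{18524416}} = \frac{1}{\frac{85788515559681}{18524416} + \sqrt{1990671}}$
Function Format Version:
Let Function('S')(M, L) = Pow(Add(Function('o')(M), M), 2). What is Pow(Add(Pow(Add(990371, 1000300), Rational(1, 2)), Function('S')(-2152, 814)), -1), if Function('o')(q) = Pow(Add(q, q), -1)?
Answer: Add(Rational(529727383416667890432, 2453222906275645437976244395), Mul(Rational(-343153988141056, 7359668718826936313928733185), Pow(1990671, Rational(1, 2)))) ≈ 2.1587e-7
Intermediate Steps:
Function('o')(q) = Mul(Rational(1, 2), Pow(q, -1)) (Function('o')(q) = Pow(Mul(2, q), -1) = Mul(Rational(1, 2), Pow(q, -1)))
Function('S')(M, L) = Pow(Add(M, Mul(Rational(1, 2), Pow(M, -1))), 2) (Function('S')(M, L) = Pow(Add(Mul(Rational(1, 2), Pow(M, -1)), M), 2) = Pow(Add(M, Mul(Rational(1, 2), Pow(M, -1))), 2))
Pow(Add(Pow(Add(990371, 1000300), Rational(1, 2)), Function('S')(-2152, 814)), -1) = Pow(Add(Pow(Add(990371, 1000300), Rational(1, 2)), Pow(Add(-2152, Mul(Rational(1, 2), Pow(-2152, -1))), 2)), -1) = Pow(Add(Pow(1990671, Rational(1, 2)), Pow(Add(-2152, Mul(Rational(1, 2), Rational(-1, 2152))), 2)), -1) = Pow(Add(Pow(1990671, Rational(1, 2)), Pow(Add(-2152, Rational(-1, 4304)), 2)), -1) = Pow(Add(Pow(1990671, Rational(1, 2)), Pow(Rational(-9262209, 4304), 2)), -1) = Pow(Add(Pow(1990671, Rational(1, 2)), Rational(85788515559681, 18524416)), -1) = Pow(Add(Rational(85788515559681, 18524416), Pow(1990671, Rational(1, 2))), -1)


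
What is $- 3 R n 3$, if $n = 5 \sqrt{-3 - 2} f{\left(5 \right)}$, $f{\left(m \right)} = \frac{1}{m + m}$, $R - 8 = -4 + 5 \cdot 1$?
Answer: $- \frac{81 i \sqrt{5}}{2} \approx - 90.561 i$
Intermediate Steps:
$R = 9$ ($R = 8 + \left(-4 + 5 \cdot 1\right) = 8 + \left(-4 + 5\right) = 8 + 1 = 9$)
$f{\left(m \right)} = \frac{1}{2 m}$
$n = \frac{i \sqrt{5}}{2}$ ($n = 5 \sqrt{-3 - 2} \frac{1}{2 \cdot 5} = 5 \sqrt{-5} \cdot \frac{1}{2} \cdot \frac{1}{5} = 5 i \sqrt{5} \cdot \frac{1}{10} = \frac{i \sqrt{5}}{2} \approx 1.118 i$)
$- 3 R n 3 = \left(-3\right) 9 \frac{i \sqrt{5}}{2} \cdot 3 = - 27 \frac{i \sqrt{5}}{2} \cdot 3 = - \frac{27 i \sqrt{5}}{2} \cdot 3 = - \frac{81 i \sqrt{5}}{2}$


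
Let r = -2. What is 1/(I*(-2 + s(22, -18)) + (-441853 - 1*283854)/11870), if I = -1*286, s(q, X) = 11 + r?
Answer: -11870/24489447 ≈ -0.00048470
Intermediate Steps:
s(q, X) = 9 (s(q, X) = 11 - 2 = 9)
I = -286
1/(I*(-2 + s(22, -18)) + (-441853 - 1*283854)/11870) = 1/(-286*(-2 + 9) + (-441853 - 1*283854)/11870) = 1/(-286*7 + (-441853 - 283854)*(1/11870)) = 1/(-2002 - 725707*1/11870) = 1/(-2002 - 725707/11870) = 1/(-24489447/11870) = -11870/24489447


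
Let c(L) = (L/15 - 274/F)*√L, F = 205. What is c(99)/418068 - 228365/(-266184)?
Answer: 228365/266184 + 1079*√11/28567980 ≈ 0.85805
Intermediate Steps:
c(L) = √L*(-274/205 + L/15) (c(L) = (L/15 - 274/205)*√L = (-274/205 + L/15)*√L = √L*(-274/205 + L/15))
c(99)/418068 - 228365/(-266184) = (√99*(-822 + 41*99)/615)/418068 - 228365/(-266184) = ((3*√11)*(-822 + 4059)/615)*(1/418068) - 228365*(-1/266184) = ((1/615)*(3*√11)*3237)*(1/418068) + 228365/266184 = (3237*√11/205)*(1/418068) + 228365/266184 = 1079*√11/28567980 + 228365/266184 = 228365/266184 + 1079*√11/28567980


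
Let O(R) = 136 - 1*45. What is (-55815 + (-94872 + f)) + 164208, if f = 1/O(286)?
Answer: 1230412/91 ≈ 13521.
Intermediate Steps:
O(R) = 91 (O(R) = 136 - 45 = 91)
f = 1/91 ≈ 0.010989
(-55815 + (-94872 + f)) + 164208 = (-55815 + (-94872 + 1/91)) + 164208 = (-55815 - 8633351/91) + 164208 = -13712516/91 + 164208 = 1230412/91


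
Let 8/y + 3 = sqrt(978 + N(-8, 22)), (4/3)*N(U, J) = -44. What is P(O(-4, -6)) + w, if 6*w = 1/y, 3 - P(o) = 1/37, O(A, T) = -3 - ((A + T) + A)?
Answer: 1723/592 + sqrt(105)/16 ≈ 3.5509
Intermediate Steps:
N(U, J) = -33 (N(U, J) = (3/4)*(-44) = -33)
O(A, T) = -3 - T - 2*A (O(A, T) = -3 - (T + 2*A) = -3 + (-T - 2*A) = -3 - T - 2*A)
y = 8/(-3 + 3*sqrt(105)) (y = 8/(-3 + sqrt(978 - 33)) = 8/(-3 + sqrt(945)) = 8/(-3 + 3*sqrt(105)) ≈ 0.28838)
P(o) = 110/37 (P(o) = 3 - 1/37 = 110/37)
w = 1/(6*(1/39 + sqrt(105)/39)) ≈ 0.57793
P(O(-4, -6)) + w = 110/37 + (-1/16 + sqrt(105)/16) = 1723/592 + sqrt(105)/16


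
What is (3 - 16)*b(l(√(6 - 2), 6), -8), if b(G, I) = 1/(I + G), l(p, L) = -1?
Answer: 13/9 ≈ 1.4444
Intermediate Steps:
b(G, I) = 1/(G + I)
(3 - 16)*b(l(√(6 - 2), 6), -8) = (3 - 16)/(-1 - 8) = -13/(-9) = -13*(-⅑) = 13/9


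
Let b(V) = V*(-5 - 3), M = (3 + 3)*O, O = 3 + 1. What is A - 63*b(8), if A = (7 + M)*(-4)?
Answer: 3908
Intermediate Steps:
O = 4
M = 24 (M = (3 + 3)*4 = 6*4 = 24)
b(V) = -8*V (b(V) = V*(-8) = -8*V)
A = -124 (A = (7 + 24)*(-4) = 31*(-4) = -124)
A - 63*b(8) = -124 - (-504)*8 = -124 - 63*(-64) = -124 + 4032 = 3908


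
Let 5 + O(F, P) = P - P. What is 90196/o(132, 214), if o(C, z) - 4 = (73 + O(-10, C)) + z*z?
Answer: 22549/11467 ≈ 1.9664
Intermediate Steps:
O(F, P) = -5 (O(F, P) = -5 + (P - P) = -5 + 0 = -5)
o(C, z) = 72 + z² (o(C, z) = 4 + ((73 - 5) + z*z) = 4 + (68 + z²) = 72 + z²)
90196/o(132, 214) = 90196/(72 + 214²) = 90196/(72 + 45796) = 90196/45868 = 90196*(1/45868) = 22549/11467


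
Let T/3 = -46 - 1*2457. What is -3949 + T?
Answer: -11458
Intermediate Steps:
T = -7509 (T = 3*(-46 - 1*2457) = 3*(-46 - 2457) = 3*(-2503) = -7509)
-3949 + T = -3949 - 7509 = -11458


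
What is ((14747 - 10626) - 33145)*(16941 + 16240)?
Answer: -963045344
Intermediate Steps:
((14747 - 10626) - 33145)*(16941 + 16240) = (4121 - 33145)*33181 = -29024*33181 = -963045344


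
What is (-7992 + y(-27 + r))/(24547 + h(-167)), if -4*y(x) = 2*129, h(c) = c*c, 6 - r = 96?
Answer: -16113/104872 ≈ -0.15364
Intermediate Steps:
r = -90 (r = 6 - 1*96 = 6 - 96 = -90)
h(c) = c²
y(x) = -129/2
(-7992 + y(-27 + r))/(24547 + h(-167)) = (-7992 - 129/2)/(24547 + (-167)²) = -16113/(2*(24547 + 27889)) = -16113/2/52436 = -16113/2*1/52436 = -16113/104872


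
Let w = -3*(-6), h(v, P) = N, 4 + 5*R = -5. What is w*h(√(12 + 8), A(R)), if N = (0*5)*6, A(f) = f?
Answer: 0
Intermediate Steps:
R = -9/5 (R = -⅘ + (⅕)*(-5) = -⅘ - 1 = -9/5 ≈ -1.8000)
N = 0 (N = 0*6 = 0)
h(v, P) = 0
w = 18
w*h(√(12 + 8), A(R)) = 18*0 = 0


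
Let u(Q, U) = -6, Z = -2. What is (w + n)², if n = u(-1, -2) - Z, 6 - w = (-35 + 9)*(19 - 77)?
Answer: 2268036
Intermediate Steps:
w = -1502 (w = 6 - (-35 + 9)*(19 - 77) = 6 - (-26)*(-58) = 6 - 1*1508 = 6 - 1508 = -1502)
n = -4 (n = -6 - 1*(-2) = -6 + 2 = -4)
(w + n)² = (-1502 - 4)² = (-1506)² = 2268036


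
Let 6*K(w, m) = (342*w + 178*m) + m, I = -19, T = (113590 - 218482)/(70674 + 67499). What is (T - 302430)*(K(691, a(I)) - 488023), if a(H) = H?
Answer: 2681597509048957/19739 ≈ 1.3585e+11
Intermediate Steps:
T = -104892/138173 ≈ -0.75914
K(w, m) = 57*w + 179*m/6 (K(w, m) = ((342*w + 178*m) + m)/6 = ((178*m + 342*w) + m)/6 = (179*m + 342*w)/6 = 57*w + 179*m/6)
(T - 302430)*(K(691, a(I)) - 488023) = (-104892/138173 - 302430)*((57*691 + (179/6)*(-19)) - 488023) = -41787765282*((39387 - 3401/6) - 488023)/138173 = -41787765282*(232921/6 - 488023)/138173 = -41787765282/138173*(-2695217/6) = 2681597509048957/19739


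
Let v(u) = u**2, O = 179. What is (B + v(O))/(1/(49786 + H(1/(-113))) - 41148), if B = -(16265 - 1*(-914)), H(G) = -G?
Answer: -83610921978/231491200099 ≈ -0.36118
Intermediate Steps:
B = -17179 (B = -(16265 + 914) = -1*17179 = -17179)
(B + v(O))/(1/(49786 + H(1/(-113))) - 41148) = (-17179 + 179**2)/(1/(49786 - 1/(-113)) - 41148) = (-17179 + 32041)/(1/(49786 - 1*(-1/113)) - 41148) = 14862/(1/(49786 + 1/113) - 41148) = 14862/(1/(5625819/113) - 41148) = 14862/(113/5625819 - 41148) = 14862/(-231491200099/5625819) = 14862*(-5625819/231491200099) = -83610921978/231491200099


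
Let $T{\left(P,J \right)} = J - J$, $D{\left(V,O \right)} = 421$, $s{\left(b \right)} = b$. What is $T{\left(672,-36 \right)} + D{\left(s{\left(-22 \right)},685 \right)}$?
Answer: $421$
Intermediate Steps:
$T{\left(P,J \right)} = 0$
$T{\left(672,-36 \right)} + D{\left(s{\left(-22 \right)},685 \right)} = 0 + 421 = 421$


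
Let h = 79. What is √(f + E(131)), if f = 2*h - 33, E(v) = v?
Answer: 16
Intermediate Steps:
f = 125 (f = 2*79 - 33 = 158 - 33 = 125)
√(f + E(131)) = √(125 + 131) = √256 = 16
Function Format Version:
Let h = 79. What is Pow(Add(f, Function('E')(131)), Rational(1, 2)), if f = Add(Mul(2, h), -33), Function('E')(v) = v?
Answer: 16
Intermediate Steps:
f = 125 (f = Add(Mul(2, 79), -33) = Add(158, -33) = 125)
Pow(Add(f, Function('E')(131)), Rational(1, 2)) = Pow(Add(125, 131), Rational(1, 2)) = Pow(256, Rational(1, 2)) = 16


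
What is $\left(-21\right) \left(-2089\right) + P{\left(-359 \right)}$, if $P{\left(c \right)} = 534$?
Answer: $44403$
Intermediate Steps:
$\left(-21\right) \left(-2089\right) + P{\left(-359 \right)} = \left(-21\right) \left(-2089\right) + 534 = 43869 + 534 = 44403$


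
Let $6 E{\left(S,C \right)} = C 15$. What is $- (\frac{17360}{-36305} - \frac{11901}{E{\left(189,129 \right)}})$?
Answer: $\frac{58355254}{1561115} \approx 37.38$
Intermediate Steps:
$E{\left(S,C \right)} = \frac{5 C}{2}$ ($E{\left(S,C \right)} = \frac{C 15}{6} = \frac{15 C}{6} = \frac{5 C}{2}$)
$- (\frac{17360}{-36305} - \frac{11901}{E{\left(189,129 \right)}}) = - (\frac{17360}{-36305} - \frac{11901}{\frac{5}{2} \cdot 129}) = - (17360 \left(- \frac{1}{36305}\right) - \frac{11901}{\frac{645}{2}}) = - (- \frac{3472}{7261} - \frac{7934}{215}) = \left(-1\right) \left(- \frac{58355254}{1561115}\right) = \frac{58355254}{1561115}$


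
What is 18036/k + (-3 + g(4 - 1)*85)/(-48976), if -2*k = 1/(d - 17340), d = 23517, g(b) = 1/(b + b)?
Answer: -65476037124931/293856 ≈ -2.2282e+8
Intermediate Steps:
g(b) = 1/(2*b)
k = -1/12354 (k = -1/(2*(23517 - 17340)) = -½/6177 = -½*1/6177 = -1/12354 ≈ -8.0945e-5)
18036/k + (-3 + g(4 - 1)*85)/(-48976) = 18036/(-1/12354) + (-3 + (1/(2*(4 - 1)))*85)/(-48976) = 18036*(-12354) + (-3 + ((½)/3)*85)*(-1/48976) = -222816744 + (-3 + ((½)*(⅓))*85)*(-1/48976) = -222816744 + (-3 + (⅙)*85)*(-1/48976) = -222816744 + (-3 + 85/6)*(-1/48976) = -222816744 + (67/6)*(-1/48976) = -222816744 - 67/293856 = -65476037124931/293856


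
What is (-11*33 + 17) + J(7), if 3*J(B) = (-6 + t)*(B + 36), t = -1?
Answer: -1339/3 ≈ -446.33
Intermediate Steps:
J(B) = -84 - 7*B/3 (J(B) = ((-6 - 1)*(B + 36))/3 = (-7*(36 + B))/3 = (-252 - 7*B)/3 = -84 - 7*B/3)
(-11*33 + 17) + J(7) = (-11*33 + 17) + (-84 - 7/3*7) = (-363 + 17) + (-84 - 49/3) = -346 - 301/3 = -1339/3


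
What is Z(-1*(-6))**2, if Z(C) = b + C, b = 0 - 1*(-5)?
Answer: 121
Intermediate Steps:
b = 5 (b = 0 + 5 = 5)
Z(C) = 5 + C
Z(-1*(-6))**2 = (5 - 1*(-6))**2 = (5 + 6)**2 = 11**2 = 121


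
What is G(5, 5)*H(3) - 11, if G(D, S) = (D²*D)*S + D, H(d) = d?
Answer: 1879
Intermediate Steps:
G(D, S) = D + S*D³ (G(D, S) = D³*S + D = S*D³ + D = D + S*D³)
G(5, 5)*H(3) - 11 = (5 + 5*5³)*3 - 11 = (5 + 5*125)*3 - 11 = (5 + 625)*3 - 11 = 630*3 - 11 = 1890 - 11 = 1879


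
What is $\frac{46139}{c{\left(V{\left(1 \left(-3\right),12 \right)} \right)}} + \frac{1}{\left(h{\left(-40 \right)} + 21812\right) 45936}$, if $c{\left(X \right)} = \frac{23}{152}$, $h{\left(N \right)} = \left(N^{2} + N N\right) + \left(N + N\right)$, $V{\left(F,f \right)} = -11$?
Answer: $\frac{349216071823873}{1145276352} \approx 3.0492 \cdot 10^{5}$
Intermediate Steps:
$h{\left(N \right)} = 2 N + 2 N^{2}$ ($h{\left(N \right)} = \left(N^{2} + N^{2}\right) + 2 N = 2 N^{2} + 2 N = 2 N + 2 N^{2}$)
$c{\left(X \right)} = \frac{23}{152}$ ($c{\left(X \right)} = 23 \cdot \frac{1}{152} = \frac{23}{152}$)
$\frac{46139}{c{\left(V{\left(1 \left(-3\right),12 \right)} \right)}} + \frac{1}{\left(h{\left(-40 \right)} + 21812\right) 45936} = \frac{46139}{\frac{23}{152}} + \frac{1}{\left(2 \left(-40\right) \left(1 - 40\right) + 21812\right) 45936} = 46139 \cdot \frac{152}{23} + \frac{1}{2 \left(-40\right) \left(-39\right) + 21812} \cdot \frac{1}{45936} = \frac{7013128}{23} + \frac{1}{3120 + 21812} \cdot \frac{1}{45936} = \frac{7013128}{23} + \frac{1}{24932} \cdot \frac{1}{45936} = \frac{7013128}{23} + \frac{1}{1145276352} = \frac{349216071823873}{1145276352}$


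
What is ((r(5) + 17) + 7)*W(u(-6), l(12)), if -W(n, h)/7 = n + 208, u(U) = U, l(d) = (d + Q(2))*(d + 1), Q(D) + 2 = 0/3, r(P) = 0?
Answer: -33936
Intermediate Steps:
Q(D) = -2 (Q(D) = -2 + 0/3 = -2 + 0*(1/3) = -2 + 0 = -2)
l(d) = (1 + d)*(-2 + d) (l(d) = (d - 2)*(d + 1) = (-2 + d)*(1 + d) = (1 + d)*(-2 + d))
W(n, h) = -1456 - 7*n (W(n, h) = -7*(n + 208) = -7*(208 + n) = -1456 - 7*n)
((r(5) + 17) + 7)*W(u(-6), l(12)) = ((0 + 17) + 7)*(-1456 - 7*(-6)) = (17 + 7)*(-1456 + 42) = 24*(-1414) = -33936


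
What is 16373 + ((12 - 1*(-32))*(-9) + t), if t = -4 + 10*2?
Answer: 15993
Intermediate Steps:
t = 16 (t = -4 + 20 = 16)
16373 + ((12 - 1*(-32))*(-9) + t) = 16373 + ((12 - 1*(-32))*(-9) + 16) = 16373 + ((12 + 32)*(-9) + 16) = 16373 + (44*(-9) + 16) = 16373 + (-396 + 16) = 16373 - 380 = 15993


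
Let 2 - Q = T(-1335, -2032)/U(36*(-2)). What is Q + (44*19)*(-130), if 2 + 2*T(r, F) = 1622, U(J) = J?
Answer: -434667/4 ≈ -1.0867e+5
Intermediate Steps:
T(r, F) = 810 (T(r, F) = -1 + (1/2)*1622 = -1 + 811 = 810)
Q = 53/4 (Q = 2 - 810/(36*(-2)) = 2 - 810/(-72) = 2 - 810*(-1)/72 = 2 - 1*(-45/4) = 2 + 45/4 = 53/4 ≈ 13.250)
Q + (44*19)*(-130) = 53/4 + (44*19)*(-130) = 53/4 + 836*(-130) = 53/4 - 108680 = -434667/4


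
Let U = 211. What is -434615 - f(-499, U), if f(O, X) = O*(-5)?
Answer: -437110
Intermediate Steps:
f(O, X) = -5*O
-434615 - f(-499, U) = -434615 - (-5)*(-499) = -434615 - 1*2495 = -434615 - 2495 = -437110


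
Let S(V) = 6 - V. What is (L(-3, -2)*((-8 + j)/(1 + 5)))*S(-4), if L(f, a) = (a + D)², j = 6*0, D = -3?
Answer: -1000/3 ≈ -333.33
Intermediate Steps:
j = 0
L(f, a) = (-3 + a)² (L(f, a) = (a - 3)² = (-3 + a)²)
(L(-3, -2)*((-8 + j)/(1 + 5)))*S(-4) = ((-3 - 2)²*((-8 + 0)/(1 + 5)))*(6 - 1*(-4)) = ((-5)²*(-8/6))*(6 + 4) = (25*(-8*⅙))*10 = (25*(-4/3))*10 = -100/3*10 = -1000/3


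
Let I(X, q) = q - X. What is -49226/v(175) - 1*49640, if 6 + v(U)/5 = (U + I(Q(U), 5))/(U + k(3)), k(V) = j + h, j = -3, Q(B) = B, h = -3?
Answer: -242114606/5045 ≈ -47991.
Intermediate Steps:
k(V) = -6 (k(V) = -3 - 3 = -6)
v(U) = -30 + 25/(-6 + U) (v(U) = -30 + 5*((U + (5 - U))/(U - 6)) = -30 + 5*(5/(-6 + U)) = -30 + 25/(-6 + U))
-49226/v(175) - 1*49640 = -49226*(-6 + 175)/(5*(41 - 6*175)) - 1*49640 = -49226*169/(5*(41 - 1050)) - 49640 = -49226/(5*(1/169)*(-1009)) - 49640 = -49226/(-5045/169) - 49640 = -49226*(-169/5045) - 49640 = 8319194/5045 - 49640 = -242114606/5045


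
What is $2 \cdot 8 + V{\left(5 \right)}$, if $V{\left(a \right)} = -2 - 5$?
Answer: $9$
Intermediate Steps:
$V{\left(a \right)} = -7$ ($V{\left(a \right)} = -2 - 5 = -7$)
$2 \cdot 8 + V{\left(5 \right)} = 2 \cdot 8 - 7 = 16 - 7 = 9$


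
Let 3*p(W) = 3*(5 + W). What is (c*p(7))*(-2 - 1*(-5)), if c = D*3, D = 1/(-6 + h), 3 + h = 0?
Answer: -12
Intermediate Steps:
h = -3 (h = -3 + 0 = -3)
p(W) = 5 + W (p(W) = (3*(5 + W))/3 = (15 + 3*W)/3 = 5 + W)
D = -⅑ (D = 1/(-6 - 3) = 1/(-9) = -⅑ ≈ -0.11111)
c = -⅓ (c = -⅑*3 = -⅓ ≈ -0.33333)
(c*p(7))*(-2 - 1*(-5)) = (-(5 + 7)/3)*(-2 - 1*(-5)) = (-⅓*12)*(-2 + 5) = -4*3 = -12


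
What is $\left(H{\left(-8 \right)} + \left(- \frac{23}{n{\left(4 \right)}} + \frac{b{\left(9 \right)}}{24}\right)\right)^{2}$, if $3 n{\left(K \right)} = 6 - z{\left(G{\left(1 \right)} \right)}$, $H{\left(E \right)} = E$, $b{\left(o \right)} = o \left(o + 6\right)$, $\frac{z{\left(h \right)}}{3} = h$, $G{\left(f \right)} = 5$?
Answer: $\frac{16129}{576} \approx 28.002$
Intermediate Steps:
$z{\left(h \right)} = 3 h$
$b{\left(o \right)} = o \left(6 + o\right)$
$n{\left(K \right)} = -3$ ($n{\left(K \right)} = \frac{6 - 3 \cdot 5}{3} = \frac{6 - 15}{3} = \frac{1}{3} \left(-9\right) = -3$)
$\left(H{\left(-8 \right)} + \left(- \frac{23}{n{\left(4 \right)}} + \frac{b{\left(9 \right)}}{24}\right)\right)^{2} = \left(-8 + \left(- \frac{23}{-3} + \frac{9 \left(6 + 9\right)}{24}\right)\right)^{2} = \left(-8 + \left(\left(-23\right) \left(- \frac{1}{3}\right) + 9 \cdot 15 \cdot \frac{1}{24}\right)\right)^{2} = \left(-8 + \left(\frac{23}{3} + 135 \cdot \frac{1}{24}\right)\right)^{2} = \left(-8 + \left(\frac{23}{3} + \frac{45}{8}\right)\right)^{2} = \left(-8 + \frac{319}{24}\right)^{2} = \left(\frac{127}{24}\right)^{2} = \frac{16129}{576}$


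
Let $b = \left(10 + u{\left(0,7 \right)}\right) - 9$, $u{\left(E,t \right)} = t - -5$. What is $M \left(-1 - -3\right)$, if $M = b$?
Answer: $26$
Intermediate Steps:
$u{\left(E,t \right)} = 5 + t$ ($u{\left(E,t \right)} = t + 5 = 5 + t$)
$b = 13$ ($b = \left(10 + \left(5 + 7\right)\right) - 9 = \left(10 + 12\right) - 9 = 22 - 9 = 13$)
$M = 13$
$M \left(-1 - -3\right) = 13 \left(-1 - -3\right) = 13 \left(-1 + 3\right) = 13 \cdot 2 = 26$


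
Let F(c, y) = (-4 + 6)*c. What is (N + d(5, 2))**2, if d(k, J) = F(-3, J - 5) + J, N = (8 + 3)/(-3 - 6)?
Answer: 2209/81 ≈ 27.272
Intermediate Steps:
N = -11/9 (N = 11/(-9) = 11*(-1/9) = -11/9 ≈ -1.2222)
F(c, y) = 2*c
d(k, J) = -6 + J (d(k, J) = 2*(-3) + J = -6 + J)
(N + d(5, 2))**2 = (-11/9 + (-6 + 2))**2 = (-11/9 - 4)**2 = (-47/9)**2 = 2209/81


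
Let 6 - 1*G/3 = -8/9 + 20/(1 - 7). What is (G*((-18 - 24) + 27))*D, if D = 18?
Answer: -8280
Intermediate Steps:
G = 92/3 (G = 18 - 3*(-8/9 + 20/(1 - 7)) = 18 - 3*(-8*⅑ + 20/(-6)) = 18 - 3*(-8/9 + 20*(-⅙)) = 18 - 3*(-8/9 - 10/3) = 18 - 3*(-38/9) = 18 + 38/3 = 92/3 ≈ 30.667)
(G*((-18 - 24) + 27))*D = (92*((-18 - 24) + 27)/3)*18 = (92*(-42 + 27)/3)*18 = ((92/3)*(-15))*18 = -460*18 = -8280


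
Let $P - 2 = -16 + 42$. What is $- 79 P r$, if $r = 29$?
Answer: $-64148$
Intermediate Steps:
$P = 28$ ($P = 2 + \left(-16 + 42\right) = 2 + 26 = 28$)
$- 79 P r = \left(-79\right) 28 \cdot 29 = \left(-2212\right) 29 = -64148$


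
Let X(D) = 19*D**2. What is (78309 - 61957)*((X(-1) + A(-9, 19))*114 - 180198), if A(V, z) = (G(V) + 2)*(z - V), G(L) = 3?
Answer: -2650201344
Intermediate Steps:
A(V, z) = -5*V + 5*z (A(V, z) = (3 + 2)*(z - V) = 5*(z - V) = -5*V + 5*z)
(78309 - 61957)*((X(-1) + A(-9, 19))*114 - 180198) = (78309 - 61957)*((19*(-1)**2 + (-5*(-9) + 5*19))*114 - 180198) = 16352*((19*1 + (45 + 95))*114 - 180198) = 16352*((19 + 140)*114 - 180198) = 16352*(159*114 - 180198) = 16352*(18126 - 180198) = 16352*(-162072) = -2650201344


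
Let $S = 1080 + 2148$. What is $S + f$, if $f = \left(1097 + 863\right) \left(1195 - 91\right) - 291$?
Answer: $2166777$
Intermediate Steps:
$S = 3228$
$f = 2163549$ ($f = 1960 \cdot 1104 - 291 = 2163840 - 291 = 2163549$)
$S + f = 3228 + 2163549 = 2166777$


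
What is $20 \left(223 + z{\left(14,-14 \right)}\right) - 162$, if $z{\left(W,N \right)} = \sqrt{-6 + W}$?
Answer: $4298 + 40 \sqrt{2} \approx 4354.6$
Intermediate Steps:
$20 \left(223 + z{\left(14,-14 \right)}\right) - 162 = 20 \left(223 + \sqrt{-6 + 14}\right) - 162 = 20 \left(223 + \sqrt{8}\right) - 162 = 20 \left(223 + 2 \sqrt{2}\right) - 162 = \left(4460 + 40 \sqrt{2}\right) - 162 = 4298 + 40 \sqrt{2}$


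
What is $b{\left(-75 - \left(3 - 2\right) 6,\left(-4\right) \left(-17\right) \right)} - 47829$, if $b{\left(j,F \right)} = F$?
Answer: $-47761$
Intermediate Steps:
$b{\left(-75 - \left(3 - 2\right) 6,\left(-4\right) \left(-17\right) \right)} - 47829 = \left(-4\right) \left(-17\right) - 47829 = 68 - 47829 = -47761$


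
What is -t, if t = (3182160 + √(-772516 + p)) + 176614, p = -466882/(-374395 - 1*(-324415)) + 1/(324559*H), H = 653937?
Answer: -3358774 - I*√5475361264865702853852897626925110/84188985050590 ≈ -3.3588e+6 - 878.92*I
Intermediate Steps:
p = 5505087075407477/589322895354130 (p = -466882/(-374395 - 1*(-324415)) + 1/(324559*653937) = -466882/(-374395 + 324415) + (1/324559)*(1/653937) = -466882/(-49980) + 1/212241138783 = -466882*(-1/49980) + 1/212241138783 = 233441/24990 + 1/212241138783 = 5505087075407477/589322895354130 ≈ 9.3414)
t = 3358774 + I*√5475361264865702853852897626925110/84188985050590 (t = (3182160 + √(-772516 + 5505087075407477/589322895354130)) + 176614 = (3182160 + √(-455255860740315683603/589322895354130)) + 176614 = (3182160 + I*√5475361264865702853852897626925110/84188985050590) + 176614 = 3358774 + I*√5475361264865702853852897626925110/84188985050590 ≈ 3.3588e+6 + 878.92*I)
-t = -(3358774 + I*√5475361264865702853852897626925110/84188985050590) = -3358774 - I*√5475361264865702853852897626925110/84188985050590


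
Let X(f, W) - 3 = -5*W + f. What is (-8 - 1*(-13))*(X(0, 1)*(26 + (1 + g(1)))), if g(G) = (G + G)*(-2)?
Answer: -230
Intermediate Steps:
g(G) = -4*G (g(G) = (2*G)*(-2) = -4*G)
X(f, W) = 3 + f - 5*W (X(f, W) = 3 + (-5*W + f) = 3 + (f - 5*W) = 3 + f - 5*W)
(-8 - 1*(-13))*(X(0, 1)*(26 + (1 + g(1)))) = (-8 - 1*(-13))*((3 + 0 - 5*1)*(26 + (1 - 4*1))) = (-8 + 13)*((3 + 0 - 5)*(26 + (1 - 4))) = 5*(-2*(26 - 3)) = 5*(-2*23) = 5*(-46) = -230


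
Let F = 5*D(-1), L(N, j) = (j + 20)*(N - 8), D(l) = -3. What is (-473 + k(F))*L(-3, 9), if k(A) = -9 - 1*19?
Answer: 159819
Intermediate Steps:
L(N, j) = (-8 + N)*(20 + j) (L(N, j) = (20 + j)*(-8 + N) = (-8 + N)*(20 + j))
F = -15 (F = 5*(-3) = -15)
k(A) = -28 (k(A) = -9 - 19 = -28)
(-473 + k(F))*L(-3, 9) = (-473 - 28)*(-160 - 8*9 + 20*(-3) - 3*9) = -501*(-160 - 72 - 60 - 27) = -501*(-319) = 159819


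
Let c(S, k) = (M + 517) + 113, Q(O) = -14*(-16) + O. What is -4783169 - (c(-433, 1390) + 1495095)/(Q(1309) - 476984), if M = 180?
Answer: -2274160988314/475451 ≈ -4.7832e+6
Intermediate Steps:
Q(O) = 224 + O
c(S, k) = 810 (c(S, k) = (180 + 517) + 113 = 697 + 113 = 810)
-4783169 - (c(-433, 1390) + 1495095)/(Q(1309) - 476984) = -4783169 - (810 + 1495095)/((224 + 1309) - 476984) = -4783169 - 1495905/(1533 - 476984) = -4783169 - 1495905/(-475451) = -4783169 - 1495905*(-1)/475451 = -4783169 - 1*(-1495905/475451) = -4783169 + 1495905/475451 = -2274160988314/475451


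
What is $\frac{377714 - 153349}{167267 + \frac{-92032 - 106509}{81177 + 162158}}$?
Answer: $\frac{54595857275}{40701716904} \approx 1.3414$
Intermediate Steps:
$\frac{377714 - 153349}{167267 + \frac{-92032 - 106509}{81177 + 162158}} = \frac{224365}{167267 - \frac{198541}{243335}} = \frac{224365}{\frac{40701716904}{243335}} = 224365 \cdot \frac{243335}{40701716904} = \frac{54595857275}{40701716904}$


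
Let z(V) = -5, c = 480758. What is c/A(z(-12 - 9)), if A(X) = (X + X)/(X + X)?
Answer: 480758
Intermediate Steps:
A(X) = 1 (A(X) = (2*X)/((2*X)) = (2*X)*(1/(2*X)) = 1)
c/A(z(-12 - 9)) = 480758/1 = 480758*1 = 480758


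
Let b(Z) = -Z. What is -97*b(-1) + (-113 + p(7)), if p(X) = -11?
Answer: -221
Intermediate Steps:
-97*b(-1) + (-113 + p(7)) = -(-97)*(-1) + (-113 - 11) = -97*1 - 124 = -97 - 124 = -221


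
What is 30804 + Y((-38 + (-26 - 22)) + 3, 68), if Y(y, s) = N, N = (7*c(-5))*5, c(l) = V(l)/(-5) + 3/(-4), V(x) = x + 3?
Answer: 123167/4 ≈ 30792.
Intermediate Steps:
V(x) = 3 + x
c(l) = -27/20 - l/5 (c(l) = (3 + l)/(-5) + 3/(-4) = (3 + l)*(-⅕) + 3*(-¼) = (-⅗ - l/5) - ¾ = -27/20 - l/5)
N = -49/4 (N = (7*(-27/20 - ⅕*(-5)))*5 = (7*(-27/20 + 1))*5 = (7*(-7/20))*5 = -49/20*5 = -49/4 ≈ -12.250)
Y(y, s) = -49/4
30804 + Y((-38 + (-26 - 22)) + 3, 68) = 30804 - 49/4 = 123167/4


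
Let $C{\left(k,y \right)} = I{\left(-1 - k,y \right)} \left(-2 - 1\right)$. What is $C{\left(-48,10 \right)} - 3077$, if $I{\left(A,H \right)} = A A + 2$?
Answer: $-9710$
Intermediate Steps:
$I{\left(A,H \right)} = 2 + A^{2}$ ($I{\left(A,H \right)} = A^{2} + 2 = 2 + A^{2}$)
$C{\left(k,y \right)} = -6 - 3 \left(-1 - k\right)^{2}$ ($C{\left(k,y \right)} = \left(2 + \left(-1 - k\right)^{2}\right) \left(-2 - 1\right) = \left(2 + \left(-1 - k\right)^{2}\right) \left(-3\right) = -6 - 3 \left(-1 - k\right)^{2}$)
$C{\left(-48,10 \right)} - 3077 = \left(-6 - 3 \left(1 - 48\right)^{2}\right) - 3077 = \left(-6 - 3 \left(-47\right)^{2}\right) - 3077 = \left(-6 - 6627\right) - 3077 = -6633 - 3077 = -9710$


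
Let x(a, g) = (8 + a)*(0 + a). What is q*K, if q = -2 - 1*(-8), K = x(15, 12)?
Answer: 2070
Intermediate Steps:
x(a, g) = a*(8 + a) (x(a, g) = (8 + a)*a = a*(8 + a))
K = 345 (K = 15*(8 + 15) = 15*23 = 345)
q = 6 (q = -2 + 8 = 6)
q*K = 6*345 = 2070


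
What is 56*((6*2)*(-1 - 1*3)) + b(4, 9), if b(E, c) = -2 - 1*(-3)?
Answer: -2687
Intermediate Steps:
b(E, c) = 1 (b(E, c) = -2 + 3 = 1)
56*((6*2)*(-1 - 1*3)) + b(4, 9) = 56*((6*2)*(-1 - 1*3)) + 1 = 56*(12*(-1 - 3)) + 1 = 56*(12*(-4)) + 1 = 56*(-48) + 1 = -2688 + 1 = -2687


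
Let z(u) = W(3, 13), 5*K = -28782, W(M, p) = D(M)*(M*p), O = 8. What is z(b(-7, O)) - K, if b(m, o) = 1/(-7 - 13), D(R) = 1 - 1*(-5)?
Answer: 29952/5 ≈ 5990.4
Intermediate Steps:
D(R) = 6 (D(R) = 1 + 5 = 6)
W(M, p) = 6*M*p (W(M, p) = 6*(M*p) = 6*M*p)
b(m, o) = -1/20 (b(m, o) = 1/(-20) = -1/20)
K = -28782/5 (K = (⅕)*(-28782) = -28782/5 ≈ -5756.4)
z(u) = 234 (z(u) = 6*3*13 = 234)
z(b(-7, O)) - K = 234 - 1*(-28782/5) = 234 + 28782/5 = 29952/5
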